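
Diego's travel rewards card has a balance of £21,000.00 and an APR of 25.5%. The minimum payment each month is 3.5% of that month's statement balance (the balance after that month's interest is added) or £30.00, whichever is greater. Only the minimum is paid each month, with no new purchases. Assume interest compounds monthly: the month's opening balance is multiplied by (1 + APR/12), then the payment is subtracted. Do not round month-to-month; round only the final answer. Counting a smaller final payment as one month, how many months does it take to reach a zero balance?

264 months

Monthly rate r = 25.5%/12 = 2.125% = 0.02125.
While 3.5% of the post-interest balance exceeds £30.00, each month B ← (B·(1+r))·(1 − 0.035), i.e. B shrinks by the factor (1+r)·0.965 = 0.98551.
This holds for months 1–221. Entering month 222 the balance is £833.57; 3.5% of the post-interest balance is now below £30.00, so the flat £30.00 minimum applies from here.
From month 222 a fixed £30.00 at rate r clears £833.57 in 43 more payments. Total: 221 + 43 = 264 months.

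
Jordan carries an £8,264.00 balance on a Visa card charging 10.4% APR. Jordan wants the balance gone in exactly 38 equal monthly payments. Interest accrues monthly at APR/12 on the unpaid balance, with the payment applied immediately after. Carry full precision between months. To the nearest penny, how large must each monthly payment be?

Monthly rate r = 10.4%/12 = 0.866667% = 0.00866667.
Level-payment amortization: P = B₀·r / (1 − (1+r)^(−n)) = 8264.00·0.00866667 / (1 − 1.00867^(−38)).
Denominator 1 − (1+r)^(−38) = 0.279575325.
P = 71.6213 / 0.279575325 ≈ 256.18.

£256.18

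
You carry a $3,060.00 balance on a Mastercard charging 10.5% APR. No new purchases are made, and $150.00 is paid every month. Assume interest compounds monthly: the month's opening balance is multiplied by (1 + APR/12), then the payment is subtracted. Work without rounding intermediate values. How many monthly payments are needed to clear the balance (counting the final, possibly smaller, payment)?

23 payments

Monthly rate r = 10.5%/12 = 0.875% = 0.00875.
Recurrence: B ← B·(1+r) − $150.00.
Month 1: interest $26.78; balance after payment $2,936.78.
Month 2: interest $25.70; balance after payment $2,812.47.
Closed form: n = −ln(1 − rB₀/P)/ln(1+r) = −ln(0.8215)/ln(1.00875) ≈ 22.569, so the balance reaches zero during payment 23.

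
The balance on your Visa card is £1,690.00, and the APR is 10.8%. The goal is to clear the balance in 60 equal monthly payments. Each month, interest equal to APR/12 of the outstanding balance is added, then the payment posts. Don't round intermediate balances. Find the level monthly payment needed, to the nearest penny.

£36.58

Monthly rate r = 10.8%/12 = 0.9% = 0.009.
Level-payment amortization: P = B₀·r / (1 − (1+r)^(−n)) = 1690.00·0.009 / (1 − 1.009^(−60)).
Denominator 1 − (1+r)^(−60) = 0.415842407.
P = 15.21 / 0.415842407 ≈ 36.58.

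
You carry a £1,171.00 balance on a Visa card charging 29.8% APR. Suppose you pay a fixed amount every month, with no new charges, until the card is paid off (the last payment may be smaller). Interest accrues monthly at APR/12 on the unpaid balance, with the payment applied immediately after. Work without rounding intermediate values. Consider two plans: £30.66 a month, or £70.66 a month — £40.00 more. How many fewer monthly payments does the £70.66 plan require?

Monthly rate r = 29.8%/12 = 2.48333% = 0.0248333.
At £30.66/mo: n = ⌈−ln(1 − rB₀/P)/ln(1+r)⌉ = 121 payments (last £27.32); total interest = total paid − £1,171.00 = £2,535.52.
At £70.66/mo: 22 payments (last £43.78); total interest £356.64.
Payments saved = 121 − 22 = 99.

99 fewer payments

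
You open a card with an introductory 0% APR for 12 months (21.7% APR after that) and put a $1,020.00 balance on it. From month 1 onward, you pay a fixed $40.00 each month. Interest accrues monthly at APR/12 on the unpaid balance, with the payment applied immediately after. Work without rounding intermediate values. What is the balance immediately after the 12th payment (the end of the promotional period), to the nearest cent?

Promo months 1–12 at r₀ = 0%/12 = 0; months 13+ at r₁ = 21.7%/12 = 0.0180833.
After month 12 (no interest yet): B = $1,020.00 − 12·$40.00 = $540.00.

$540.00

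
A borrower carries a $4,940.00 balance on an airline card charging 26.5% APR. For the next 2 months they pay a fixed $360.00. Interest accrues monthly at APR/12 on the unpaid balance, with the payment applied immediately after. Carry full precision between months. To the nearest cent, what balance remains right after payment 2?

Monthly rate r = 26.5%/12 = 2.20833% = 0.0220833.
Each month: B ← B·(1+r) − $360.00.
Month 1: interest $109.09; balance after payment $4,689.09.
Month 2: interest $103.55; balance after payment $4,432.64.

$4,432.64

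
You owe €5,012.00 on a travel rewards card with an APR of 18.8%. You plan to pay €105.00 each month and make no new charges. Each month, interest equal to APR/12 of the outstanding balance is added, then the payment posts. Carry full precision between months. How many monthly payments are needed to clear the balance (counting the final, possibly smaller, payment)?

Monthly rate r = 18.8%/12 = 1.56667% = 0.0156667.
Recurrence: B ← B·(1+r) − €105.00.
Month 1: interest €78.52; balance after payment €4,985.52.
Month 2: interest €78.11; balance after payment €4,958.63.
Closed form: n = −ln(1 − rB₀/P)/ln(1+r) = −ln(0.25218)/ln(1.01567) ≈ 88.620, so the balance reaches zero during payment 89.

89 months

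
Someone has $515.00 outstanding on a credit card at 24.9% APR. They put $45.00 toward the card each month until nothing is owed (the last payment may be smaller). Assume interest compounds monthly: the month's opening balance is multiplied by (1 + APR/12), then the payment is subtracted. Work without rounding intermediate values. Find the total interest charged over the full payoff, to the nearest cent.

Monthly rate r = 24.9%/12 = 2.075% = 0.02075.
Payoff takes n = ⌈−ln(1 − rB₀/P)/ln(1+r)⌉ = ⌈13.201⌉ = 14 payments; the last is $9.12.
Total paid = 13·$45.00 + $9.12 = $594.12.
Total interest = total paid − principal = $594.12 − $515.00 = $79.12.

$79.12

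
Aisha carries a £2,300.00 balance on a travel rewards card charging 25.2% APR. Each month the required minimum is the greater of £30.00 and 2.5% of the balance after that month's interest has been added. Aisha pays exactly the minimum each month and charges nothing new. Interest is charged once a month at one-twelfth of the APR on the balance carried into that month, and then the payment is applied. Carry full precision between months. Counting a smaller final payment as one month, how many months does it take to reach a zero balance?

232 months

Monthly rate r = 25.2%/12 = 2.1% = 0.021.
While 2.5% of the post-interest balance exceeds £30.00, each month B ← (B·(1+r))·(1 − 0.025), i.e. B shrinks by the factor (1+r)·0.975 = 0.99547.
This holds for months 1–149. Entering month 150 the balance is £1,170.18; 2.5% of the post-interest balance is now below £30.00, so the flat £30.00 minimum applies from here.
From month 150 a fixed £30.00 at rate r clears £1,170.18 in 83 more payments. Total: 149 + 83 = 232 months.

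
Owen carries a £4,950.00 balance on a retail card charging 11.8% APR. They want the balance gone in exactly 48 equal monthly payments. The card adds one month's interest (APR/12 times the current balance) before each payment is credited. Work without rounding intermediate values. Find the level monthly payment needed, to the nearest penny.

£129.87

Monthly rate r = 11.8%/12 = 0.983333% = 0.00983333.
Level-payment amortization: P = B₀·r / (1 − (1+r)^(−n)) = 4950.00·0.00983333 / (1 − 1.00983^(−48)).
Denominator 1 − (1+r)^(−48) = 0.374806724.
P = 48.675 / 0.374806724 ≈ 129.87.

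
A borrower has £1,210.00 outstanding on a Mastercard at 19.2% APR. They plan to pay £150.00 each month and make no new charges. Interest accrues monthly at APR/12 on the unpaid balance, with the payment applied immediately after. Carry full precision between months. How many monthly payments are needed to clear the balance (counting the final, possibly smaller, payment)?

Monthly rate r = 19.2%/12 = 1.6% = 0.016.
Recurrence: B ← B·(1+r) − £150.00.
Month 1: interest £19.36; balance after payment £1,079.36.
Month 2: interest £17.27; balance after payment £946.63.
Closed form: n = −ln(1 − rB₀/P)/ln(1+r) = −ln(0.87093)/ln(1.016) ≈ 8.706, so the balance reaches zero during payment 9.

9 months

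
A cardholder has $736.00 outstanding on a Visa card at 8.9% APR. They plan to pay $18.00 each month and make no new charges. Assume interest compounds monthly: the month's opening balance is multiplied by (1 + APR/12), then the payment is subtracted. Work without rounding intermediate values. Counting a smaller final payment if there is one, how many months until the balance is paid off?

49 months

Monthly rate r = 8.9%/12 = 0.741667% = 0.00741667.
Recurrence: B ← B·(1+r) − $18.00.
Month 1: interest $5.46; balance after payment $723.46.
Month 2: interest $5.37; balance after payment $710.82.
Closed form: n = −ln(1 − rB₀/P)/ln(1+r) = −ln(0.69674)/ln(1.00742) ≈ 48.901, so the balance reaches zero during payment 49.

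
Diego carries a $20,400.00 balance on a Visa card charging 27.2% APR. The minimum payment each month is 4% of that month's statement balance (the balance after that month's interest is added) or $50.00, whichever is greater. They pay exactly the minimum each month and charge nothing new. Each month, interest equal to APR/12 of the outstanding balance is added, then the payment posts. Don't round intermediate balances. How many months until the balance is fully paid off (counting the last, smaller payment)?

189 months

Monthly rate r = 27.2%/12 = 2.26667% = 0.0226667.
While 4% of the post-interest balance exceeds $50.00, each month B ← (B·(1+r))·(1 − 0.04), i.e. B shrinks by the factor (1+r)·0.96 = 0.98176.
This holds for months 1–153. Entering month 154 the balance is $1,220.24; 4% of the post-interest balance is now below $50.00, so the flat $50.00 minimum applies from here.
From month 154 a fixed $50.00 at rate r clears $1,220.24 in 36 more payments. Total: 153 + 36 = 189 months.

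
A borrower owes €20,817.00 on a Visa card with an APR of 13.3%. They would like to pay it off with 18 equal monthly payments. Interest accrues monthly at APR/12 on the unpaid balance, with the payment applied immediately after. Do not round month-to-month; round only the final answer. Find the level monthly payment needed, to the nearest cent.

€1,282.07

Monthly rate r = 13.3%/12 = 1.10833% = 0.0110833.
Level-payment amortization: P = B₀·r / (1 − (1+r)^(−n)) = 20817.00·0.0110833 / (1 − 1.01108^(−18)).
Denominator 1 − (1+r)^(−18) = 0.179960311.
P = 230.722 / 0.179960311 ≈ 1282.07.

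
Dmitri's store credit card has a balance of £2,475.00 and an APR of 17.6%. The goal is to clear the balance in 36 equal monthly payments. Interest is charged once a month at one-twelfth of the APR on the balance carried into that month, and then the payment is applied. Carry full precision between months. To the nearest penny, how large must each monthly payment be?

Monthly rate r = 17.6%/12 = 1.46667% = 0.0146667.
Level-payment amortization: P = B₀·r / (1 − (1+r)^(−n)) = 2475.00·0.0146667 / (1 − 1.01467^(−36)).
Denominator 1 − (1+r)^(−36) = 0.407950746.
P = 36.3 / 0.407950746 ≈ 88.98.

£88.98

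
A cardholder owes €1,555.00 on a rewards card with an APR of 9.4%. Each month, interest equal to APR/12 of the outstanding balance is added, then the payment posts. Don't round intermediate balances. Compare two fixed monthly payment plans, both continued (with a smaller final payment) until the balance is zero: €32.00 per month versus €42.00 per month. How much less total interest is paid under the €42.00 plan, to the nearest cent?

Monthly rate r = 9.4%/12 = 0.783333% = 0.00783333.
At €32.00/mo: n = ⌈−ln(1 − rB₀/P)/ln(1+r)⌉ = 62 payments (last €12.80); total interest = total paid − €1,555.00 = €409.80.
At €42.00/mo: 44 payments (last €37.68); total interest €288.68.
Interest saved = €409.80 − €288.68 = €121.12.

€121.12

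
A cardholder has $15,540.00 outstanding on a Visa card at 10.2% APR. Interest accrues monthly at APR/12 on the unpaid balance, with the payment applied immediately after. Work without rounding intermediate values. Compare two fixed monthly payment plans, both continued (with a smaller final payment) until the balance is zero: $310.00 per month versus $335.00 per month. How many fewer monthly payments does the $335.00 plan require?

Monthly rate r = 10.2%/12 = 0.85% = 0.0085.
At $310.00/mo: n = ⌈−ln(1 − rB₀/P)/ln(1+r)⌉ = 66 payments (last $188.18); total interest = total paid − $15,540.00 = $4,798.18.
At $335.00/mo: 60 payments (last $78.91); total interest $4,303.91.
Payments saved = 66 − 60 = 6.

6 fewer payments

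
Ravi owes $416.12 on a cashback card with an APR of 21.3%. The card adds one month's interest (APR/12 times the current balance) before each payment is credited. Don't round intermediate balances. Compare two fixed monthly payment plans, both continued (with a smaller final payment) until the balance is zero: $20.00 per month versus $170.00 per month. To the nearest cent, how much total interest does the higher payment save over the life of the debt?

$94.42

Monthly rate r = 21.3%/12 = 1.775% = 0.01775.
At $20.00/mo: n = ⌈−ln(1 − rB₀/P)/ln(1+r)⌉ = 27 payments (last $3.99); total interest = total paid − $416.12 = $107.87.
At $170.00/mo: 3 payments (last $89.57); total interest $13.45.
Interest saved = $107.87 − $13.45 = $94.42.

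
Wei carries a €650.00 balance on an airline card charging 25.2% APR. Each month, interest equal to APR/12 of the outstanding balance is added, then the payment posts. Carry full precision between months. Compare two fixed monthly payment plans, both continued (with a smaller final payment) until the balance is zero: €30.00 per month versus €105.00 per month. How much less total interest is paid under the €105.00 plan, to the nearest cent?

Monthly rate r = 25.2%/12 = 2.1% = 0.021.
At €30.00/mo: n = ⌈−ln(1 − rB₀/P)/ln(1+r)⌉ = 30 payments (last €6.22); total interest = total paid − €650.00 = €226.22.
At €105.00/mo: 7 payments (last €73.82); total interest €53.82.
Interest saved = €226.22 − €53.82 = €172.40.

€172.40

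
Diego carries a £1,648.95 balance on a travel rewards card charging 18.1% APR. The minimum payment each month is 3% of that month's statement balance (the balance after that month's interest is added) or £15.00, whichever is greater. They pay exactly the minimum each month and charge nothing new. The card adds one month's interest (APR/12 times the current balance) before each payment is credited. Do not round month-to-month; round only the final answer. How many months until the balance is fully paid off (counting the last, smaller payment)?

124 months

Monthly rate r = 18.1%/12 = 1.50833% = 0.0150833.
While 3% of the post-interest balance exceeds £15.00, each month B ← (B·(1+r))·(1 − 0.03), i.e. B shrinks by the factor (1+r)·0.97 = 0.98463.
This holds for months 1–79. Entering month 80 the balance is £485.07; 3% of the post-interest balance is now below £15.00, so the flat £15.00 minimum applies from here.
From month 80 a fixed £15.00 at rate r clears £485.07 in 45 more payments. Total: 79 + 45 = 124 months.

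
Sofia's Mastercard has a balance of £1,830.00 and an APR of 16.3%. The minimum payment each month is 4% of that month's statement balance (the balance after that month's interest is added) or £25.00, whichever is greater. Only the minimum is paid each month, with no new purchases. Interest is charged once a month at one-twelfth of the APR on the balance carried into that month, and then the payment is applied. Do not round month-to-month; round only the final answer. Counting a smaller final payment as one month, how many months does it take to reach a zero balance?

Monthly rate r = 16.3%/12 = 1.35833% = 0.0135833.
While 4% of the post-interest balance exceeds £25.00, each month B ← (B·(1+r))·(1 − 0.04), i.e. B shrinks by the factor (1+r)·0.96 = 0.97304.
This holds for months 1–40. Entering month 41 the balance is £613.31; 4% of the post-interest balance is now below £25.00, so the flat £25.00 minimum applies from here.
From month 41 a fixed £25.00 at rate r clears £613.31 in 31 more payments. Total: 40 + 31 = 71 months.

71 months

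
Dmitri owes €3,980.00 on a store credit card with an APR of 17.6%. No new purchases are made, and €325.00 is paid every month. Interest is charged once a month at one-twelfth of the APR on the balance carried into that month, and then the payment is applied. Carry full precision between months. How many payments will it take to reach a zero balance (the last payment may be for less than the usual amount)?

Monthly rate r = 17.6%/12 = 1.46667% = 0.0146667.
Recurrence: B ← B·(1+r) − €325.00.
Month 1: interest €58.37; balance after payment €3,713.37.
Month 2: interest €54.46; balance after payment €3,442.84.
Closed form: n = −ln(1 − rB₀/P)/ln(1+r) = −ln(0.82039)/ln(1.01467) ≈ 13.597, so the balance reaches zero during payment 14.

14 months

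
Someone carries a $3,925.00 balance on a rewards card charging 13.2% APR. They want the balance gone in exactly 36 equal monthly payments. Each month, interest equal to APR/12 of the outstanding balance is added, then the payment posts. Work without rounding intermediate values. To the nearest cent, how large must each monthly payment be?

Monthly rate r = 13.2%/12 = 1.1% = 0.011.
Level-payment amortization: P = B₀·r / (1 − (1+r)^(−n)) = 3925.00·0.011 / (1 − 1.011^(−36)).
Denominator 1 − (1+r)^(−36) = 0.325536583.
P = 43.175 / 0.325536583 ≈ 132.63.

$132.63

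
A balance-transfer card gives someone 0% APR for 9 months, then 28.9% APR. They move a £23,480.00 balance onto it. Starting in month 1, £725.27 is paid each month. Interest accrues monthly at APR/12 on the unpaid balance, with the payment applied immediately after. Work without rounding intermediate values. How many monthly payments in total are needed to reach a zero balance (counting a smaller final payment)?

Promo months 1–9 at r₀ = 0%/12 = 0; months 10+ at r₁ = 28.9%/12 = 0.0240833.
After month 9 (no interest yet): B = £23,480.00 − 9·£725.27 = £16,952.57.
Then at r₁ with £725.27/mo: n₂ = −ln(1 − r₁·B/P)/ln(1+r₁) ≈ 34.78 → 35 more payments.

44 payments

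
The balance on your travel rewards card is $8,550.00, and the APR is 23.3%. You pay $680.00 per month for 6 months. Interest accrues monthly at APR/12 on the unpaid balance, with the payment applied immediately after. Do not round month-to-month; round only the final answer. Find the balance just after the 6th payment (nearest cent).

Monthly rate r = 23.3%/12 = 1.94167% = 0.0194167.
Each month: B ← B·(1+r) − $680.00.
Month 1: interest $166.01; balance after payment $8,036.01.
Month 2: interest $156.03; balance after payment $7,512.05.
Month 3: interest $145.86; balance after payment $6,977.90.
Month 4: interest $135.49; balance after payment $6,433.39.
Month 5: interest $124.92; balance after payment $5,878.31.
Month 6: interest $114.14; balance after payment $5,312.44.

$5,312.44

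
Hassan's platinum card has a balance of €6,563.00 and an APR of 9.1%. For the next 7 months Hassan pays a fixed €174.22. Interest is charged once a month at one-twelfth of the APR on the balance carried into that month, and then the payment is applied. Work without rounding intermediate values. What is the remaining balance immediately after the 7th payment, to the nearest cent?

Monthly rate r = 9.1%/12 = 0.758333% = 0.00758333.
Each month: B ← B·(1+r) − €174.22.
Month 1: interest €49.77; balance after payment €6,438.55.
Month 2: interest €48.83; balance after payment €6,313.16.
Month 3: interest €47.87; balance after payment €6,186.81.
Month 4: interest €46.92; balance after payment €6,059.51.
Month 5: interest €45.95; balance after payment €5,931.24.
Month 6: interest €44.98; balance after payment €5,802.00.
Month 7: interest €44.00; balance after payment €5,671.77.

€5,671.77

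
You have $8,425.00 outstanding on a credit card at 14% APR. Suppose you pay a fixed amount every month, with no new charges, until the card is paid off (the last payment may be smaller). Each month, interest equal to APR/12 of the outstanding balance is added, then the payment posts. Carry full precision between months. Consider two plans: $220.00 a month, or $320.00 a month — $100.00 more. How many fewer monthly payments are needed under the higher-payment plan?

20 fewer payments

Monthly rate r = 14%/12 = 1.16667% = 0.0116667.
At $220.00/mo: n = ⌈−ln(1 − rB₀/P)/ln(1+r)⌉ = 52 payments (last $8.47); total interest = total paid − $8,425.00 = $2,803.47.
At $320.00/mo: 32 payments (last $204.17); total interest $1,699.17.
Payments saved = 52 − 32 = 20.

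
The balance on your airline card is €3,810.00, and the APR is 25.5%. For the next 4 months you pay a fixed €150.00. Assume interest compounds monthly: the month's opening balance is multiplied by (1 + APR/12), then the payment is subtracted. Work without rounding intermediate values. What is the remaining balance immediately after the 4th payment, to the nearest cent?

€3,524.92

Monthly rate r = 25.5%/12 = 2.125% = 0.02125.
Each month: B ← B·(1+r) − €150.00.
Month 1: interest €80.96; balance after payment €3,740.96.
Month 2: interest €79.50; balance after payment €3,670.46.
Month 3: interest €78.00; balance after payment €3,598.46.
Month 4: interest €76.47; balance after payment €3,524.92.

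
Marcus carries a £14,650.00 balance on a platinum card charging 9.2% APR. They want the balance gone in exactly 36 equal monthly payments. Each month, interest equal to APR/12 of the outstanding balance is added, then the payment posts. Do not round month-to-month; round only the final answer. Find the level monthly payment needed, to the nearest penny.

£467.23

Monthly rate r = 9.2%/12 = 0.766667% = 0.00766667.
Level-payment amortization: P = B₀·r / (1 − (1+r)^(−n)) = 14650.00·0.00766667 / (1 − 1.00767^(−36)).
Denominator 1 − (1+r)^(−36) = 0.240387904.
P = 112.317 / 0.240387904 ≈ 467.23.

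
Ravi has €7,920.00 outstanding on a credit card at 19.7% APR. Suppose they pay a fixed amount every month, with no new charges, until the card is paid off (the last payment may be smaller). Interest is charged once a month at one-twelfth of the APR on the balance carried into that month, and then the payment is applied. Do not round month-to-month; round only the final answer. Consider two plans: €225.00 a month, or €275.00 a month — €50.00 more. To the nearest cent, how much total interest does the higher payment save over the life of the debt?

Monthly rate r = 19.7%/12 = 1.64167% = 0.0164167.
At €225.00/mo: n = ⌈−ln(1 − rB₀/P)/ln(1+r)⌉ = 53 payments (last €216.99); total interest = total paid − €7,920.00 = €3,996.99.
At €275.00/mo: 40 payments (last €87.02); total interest €2,892.02.
Interest saved = €3,996.99 − €2,892.02 = €1,104.97.

€1,104.97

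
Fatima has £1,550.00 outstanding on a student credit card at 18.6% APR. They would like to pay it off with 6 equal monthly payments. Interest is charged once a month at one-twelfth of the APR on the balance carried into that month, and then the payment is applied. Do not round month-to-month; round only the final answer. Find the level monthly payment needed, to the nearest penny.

£272.53

Monthly rate r = 18.6%/12 = 1.55% = 0.0155.
Level-payment amortization: P = B₀·r / (1 − (1+r)^(−n)) = 1550.00·0.0155 / (1 − 1.0155^(−6)).
Denominator 1 − (1+r)^(−6) = 0.0881562335.
P = 24.025 / 0.0881562335 ≈ 272.53.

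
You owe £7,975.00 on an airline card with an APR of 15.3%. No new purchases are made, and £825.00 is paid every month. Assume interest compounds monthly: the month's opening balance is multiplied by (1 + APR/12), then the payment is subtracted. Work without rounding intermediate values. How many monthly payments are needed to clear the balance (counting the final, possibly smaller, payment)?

Monthly rate r = 15.3%/12 = 1.275% = 0.01275.
Recurrence: B ← B·(1+r) − £825.00.
Month 1: interest £101.68; balance after payment £7,251.68.
Month 2: interest £92.46; balance after payment £6,519.14.
Closed form: n = −ln(1 − rB₀/P)/ln(1+r) = −ln(0.87675)/ln(1.01275) ≈ 10.382, so the balance reaches zero during payment 11.

11 payments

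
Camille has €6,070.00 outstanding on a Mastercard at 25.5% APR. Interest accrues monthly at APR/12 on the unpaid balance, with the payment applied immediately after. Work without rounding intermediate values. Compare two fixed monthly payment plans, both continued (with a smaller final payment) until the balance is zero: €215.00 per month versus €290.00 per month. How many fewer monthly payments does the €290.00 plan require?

Monthly rate r = 25.5%/12 = 2.125% = 0.02125.
At €215.00/mo: n = ⌈−ln(1 − rB₀/P)/ln(1+r)⌉ = 44 payments (last €122.93); total interest = total paid − €6,070.00 = €3,297.93.
At €290.00/mo: 28 payments (last €284.99); total interest €2,044.99.
Payments saved = 44 − 28 = 16.

16 fewer payments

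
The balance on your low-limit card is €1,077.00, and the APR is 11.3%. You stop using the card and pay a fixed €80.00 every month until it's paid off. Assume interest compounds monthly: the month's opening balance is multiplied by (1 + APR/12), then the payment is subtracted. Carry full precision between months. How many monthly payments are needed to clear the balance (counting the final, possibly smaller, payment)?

Monthly rate r = 11.3%/12 = 0.941667% = 0.00941667.
Recurrence: B ← B·(1+r) − €80.00.
Month 1: interest €10.14; balance after payment €1,007.14.
Month 2: interest €9.48; balance after payment €936.63.
Closed form: n = −ln(1 − rB₀/P)/ln(1+r) = −ln(0.87323)/ln(1.00942) ≈ 14.463, so the balance reaches zero during payment 15.

15 months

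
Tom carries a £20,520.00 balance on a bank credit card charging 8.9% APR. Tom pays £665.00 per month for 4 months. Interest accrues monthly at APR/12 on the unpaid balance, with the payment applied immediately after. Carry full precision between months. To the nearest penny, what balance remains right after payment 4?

£18,445.83

Monthly rate r = 8.9%/12 = 0.741667% = 0.00741667.
Each month: B ← B·(1+r) − £665.00.
Month 1: interest £152.19; balance after payment £20,007.19.
Month 2: interest £148.39; balance after payment £19,490.58.
Month 3: interest £144.56; balance after payment £18,970.13.
Month 4: interest £140.70; balance after payment £18,445.83.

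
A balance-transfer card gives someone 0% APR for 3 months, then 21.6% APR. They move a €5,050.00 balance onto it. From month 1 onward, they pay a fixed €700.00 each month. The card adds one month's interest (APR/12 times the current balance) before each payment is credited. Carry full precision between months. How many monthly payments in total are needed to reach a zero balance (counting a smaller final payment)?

Promo months 1–3 at r₀ = 0%/12 = 0; months 4+ at r₁ = 21.6%/12 = 0.018.
After month 3 (no interest yet): B = €5,050.00 − 3·€700.00 = €2,950.00.
Then at r₁ with €700.00/mo: n₂ = −ln(1 − r₁·B/P)/ln(1+r₁) ≈ 4.42 → 5 more payments.

8 payments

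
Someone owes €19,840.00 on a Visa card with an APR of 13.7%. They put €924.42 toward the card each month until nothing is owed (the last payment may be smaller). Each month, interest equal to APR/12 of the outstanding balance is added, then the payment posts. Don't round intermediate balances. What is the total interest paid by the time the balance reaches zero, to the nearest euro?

Monthly rate r = 13.7%/12 = 1.14167% = 0.0114167.
Payoff takes n = ⌈−ln(1 − rB₀/P)/ln(1+r)⌉ = ⌈24.760⌉ = 25 payments; the last is €703.22.
Total paid = 24·€924.42 + €703.22 = €22,889.30.
Total interest = total paid − principal = €22,889.30 − €19,840.00 = €3,049.30.

€3,049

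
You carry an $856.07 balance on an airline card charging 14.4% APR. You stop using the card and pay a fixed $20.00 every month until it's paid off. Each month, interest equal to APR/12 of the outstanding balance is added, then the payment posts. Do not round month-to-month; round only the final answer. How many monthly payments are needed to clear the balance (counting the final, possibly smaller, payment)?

Monthly rate r = 14.4%/12 = 1.2% = 0.012.
Recurrence: B ← B·(1+r) − $20.00.
Month 1: interest $10.27; balance after payment $846.34.
Month 2: interest $10.16; balance after payment $836.50.
Closed form: n = −ln(1 − rB₀/P)/ln(1+r) = −ln(0.48636)/ln(1.012) ≈ 60.427, so the balance reaches zero during payment 61.

61 payments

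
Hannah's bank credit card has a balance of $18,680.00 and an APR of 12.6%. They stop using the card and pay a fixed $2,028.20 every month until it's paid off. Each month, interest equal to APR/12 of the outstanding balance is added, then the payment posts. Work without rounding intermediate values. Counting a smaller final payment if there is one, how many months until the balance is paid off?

10 months

Monthly rate r = 12.6%/12 = 1.05% = 0.0105.
Recurrence: B ← B·(1+r) − $2,028.20.
Month 1: interest $196.14; balance after payment $16,847.94.
Month 2: interest $176.90; balance after payment $14,996.64.
Closed form: n = −ln(1 − rB₀/P)/ln(1+r) = −ln(0.90329)/ln(1.0105) ≈ 9.737, so the balance reaches zero during payment 10.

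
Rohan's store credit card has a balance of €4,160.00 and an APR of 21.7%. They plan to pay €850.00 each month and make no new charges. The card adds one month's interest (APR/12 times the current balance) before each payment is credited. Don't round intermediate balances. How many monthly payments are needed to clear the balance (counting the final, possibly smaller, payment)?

Monthly rate r = 21.7%/12 = 1.80833% = 0.0180833.
Recurrence: B ← B·(1+r) − €850.00.
Month 1: interest €75.23; balance after payment €3,385.23.
Month 2: interest €61.22; balance after payment €2,596.44.
Month 3: interest €46.95; balance after payment €1,793.40.
Month 4: interest €32.43; balance after payment €975.83.
Month 5: interest €17.65; balance after payment €143.47.
Month 6: interest €2.59; balance after payment €0.00.

6 months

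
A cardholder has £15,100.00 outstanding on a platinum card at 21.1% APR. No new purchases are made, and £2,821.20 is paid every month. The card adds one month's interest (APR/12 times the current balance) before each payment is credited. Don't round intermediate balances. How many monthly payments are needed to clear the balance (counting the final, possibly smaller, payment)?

6 months

Monthly rate r = 21.1%/12 = 1.75833% = 0.0175833.
Recurrence: B ← B·(1+r) − £2,821.20.
Month 1: interest £265.51; balance after payment £12,544.31.
Month 2: interest £220.57; balance after payment £9,943.68.
Month 3: interest £174.84; balance after payment £7,297.32.
Month 4: interest £128.31; balance after payment £4,604.43.
Month 5: interest £80.96; balance after payment £1,864.19.
Month 6: interest £32.78; balance after payment £0.00.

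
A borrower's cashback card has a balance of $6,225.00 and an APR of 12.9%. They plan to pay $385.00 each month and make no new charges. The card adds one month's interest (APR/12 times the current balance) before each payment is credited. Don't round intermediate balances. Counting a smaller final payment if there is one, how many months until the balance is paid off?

18 payments

Monthly rate r = 12.9%/12 = 1.075% = 0.01075.
Recurrence: B ← B·(1+r) − $385.00.
Month 1: interest $66.92; balance after payment $5,906.92.
Month 2: interest $63.50; balance after payment $5,585.42.
Closed form: n = −ln(1 − rB₀/P)/ln(1+r) = −ln(0.82619)/ln(1.01075) ≈ 17.857, so the balance reaches zero during payment 18.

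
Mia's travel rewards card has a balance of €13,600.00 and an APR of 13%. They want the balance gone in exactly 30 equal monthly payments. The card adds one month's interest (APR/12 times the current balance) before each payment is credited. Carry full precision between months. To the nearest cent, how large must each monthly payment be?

€533.41

Monthly rate r = 13%/12 = 1.08333% = 0.0108333.
Level-payment amortization: P = B₀·r / (1 − (1+r)^(−n)) = 13600.00·0.0108333 / (1 − 1.01083^(−30)).
Denominator 1 − (1+r)^(−30) = 0.276208705.
P = 147.333 / 0.276208705 ≈ 533.41.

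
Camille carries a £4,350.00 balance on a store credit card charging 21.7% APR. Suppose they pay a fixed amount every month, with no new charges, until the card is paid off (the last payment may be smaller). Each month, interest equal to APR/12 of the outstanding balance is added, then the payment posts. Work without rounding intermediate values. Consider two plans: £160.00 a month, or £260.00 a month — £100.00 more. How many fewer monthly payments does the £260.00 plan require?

Monthly rate r = 21.7%/12 = 1.80833% = 0.0180833.
At £160.00/mo: n = ⌈−ln(1 − rB₀/P)/ln(1+r)⌉ = 38 payments (last £120.44); total interest = total paid − £4,350.00 = £1,690.44.
At £260.00/mo: 21 payments (last £27.58); total interest £877.58.
Payments saved = 38 − 21 = 17.

17 fewer payments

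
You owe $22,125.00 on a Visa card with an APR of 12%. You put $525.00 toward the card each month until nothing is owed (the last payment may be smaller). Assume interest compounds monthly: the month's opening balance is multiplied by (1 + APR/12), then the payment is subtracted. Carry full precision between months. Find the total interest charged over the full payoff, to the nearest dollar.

Monthly rate r = 12%/12 = 1% = 0.01.
Payoff takes n = ⌈−ln(1 − rB₀/P)/ln(1+r)⌉ = ⌈54.992⌉ = 55 payments; the last is $521.07.
Total paid = 54·$525.00 + $521.07 = $28,871.07.
Total interest = total paid − principal = $28,871.07 − $22,125.00 = $6,746.07.

$6,746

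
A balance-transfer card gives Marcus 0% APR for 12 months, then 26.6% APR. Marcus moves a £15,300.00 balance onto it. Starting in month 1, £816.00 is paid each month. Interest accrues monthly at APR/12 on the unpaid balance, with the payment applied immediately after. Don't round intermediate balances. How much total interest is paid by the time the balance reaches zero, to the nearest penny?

Promo months 1–12 at r₀ = 0%/12 = 0; months 13+ at r₁ = 26.6%/12 = 0.0221667.
After month 12 (no interest yet): B = £15,300.00 − 12·£816.00 = £5,508.00.
Then at r₁ with £816.00/mo: n₂ = −ln(1 − r₁·B/P)/ln(1+r₁) ≈ 7.39 → 8 more payments.
Total paid = 19·£816.00 + £322.44 = £15,826.44; interest = £15,826.44 − £15,300.00 = £526.44.

£526.44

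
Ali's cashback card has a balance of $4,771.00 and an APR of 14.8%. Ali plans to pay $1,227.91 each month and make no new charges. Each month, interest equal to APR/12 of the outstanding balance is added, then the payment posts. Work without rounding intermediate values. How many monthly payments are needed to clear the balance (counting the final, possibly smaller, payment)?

Monthly rate r = 14.8%/12 = 1.23333% = 0.0123333.
Recurrence: B ← B·(1+r) − $1,227.91.
Month 1: interest $58.84; balance after payment $3,601.93.
Month 2: interest $44.42; balance after payment $2,418.45.
Month 3: interest $29.83; balance after payment $1,220.36.
Month 4: interest $15.05; balance after payment $7.50.
Month 5: interest $0.09; balance after payment $0.00.

5 months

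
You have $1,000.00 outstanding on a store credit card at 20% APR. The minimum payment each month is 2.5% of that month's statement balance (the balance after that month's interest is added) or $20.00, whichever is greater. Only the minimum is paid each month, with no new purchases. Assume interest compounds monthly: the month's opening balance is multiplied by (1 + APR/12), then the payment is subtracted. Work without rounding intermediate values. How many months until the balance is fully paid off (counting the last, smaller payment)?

92 months

Monthly rate r = 20%/12 = 1.66667% = 0.0166667.
While 2.5% of the post-interest balance exceeds $20.00, each month B ← (B·(1+r))·(1 − 0.025), i.e. B shrinks by the factor (1+r)·0.975 = 0.99125.
This holds for months 1–28. Entering month 29 the balance is $781.86; 2.5% of the post-interest balance is now below $20.00, so the flat $20.00 minimum applies from here.
From month 29 a fixed $20.00 at rate r clears $781.86 in 64 more payments. Total: 28 + 64 = 92 months.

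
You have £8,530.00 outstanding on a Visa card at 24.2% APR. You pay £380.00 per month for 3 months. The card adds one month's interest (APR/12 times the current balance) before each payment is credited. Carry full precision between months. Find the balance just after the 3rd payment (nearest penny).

£7,893.40

Monthly rate r = 24.2%/12 = 2.01667% = 0.0201667.
Each month: B ← B·(1+r) − £380.00.
Month 1: interest £172.02; balance after payment £8,322.02.
Month 2: interest £167.83; balance after payment £8,109.85.
Month 3: interest £163.55; balance after payment £7,893.40.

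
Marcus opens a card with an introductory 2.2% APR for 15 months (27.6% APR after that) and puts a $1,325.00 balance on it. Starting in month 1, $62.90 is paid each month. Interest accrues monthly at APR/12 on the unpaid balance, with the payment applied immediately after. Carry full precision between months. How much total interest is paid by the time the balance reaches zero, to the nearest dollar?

Promo months 1–15 at r₀ = 2.2%/12 = 0.00183333; months 16+ at r₁ = 27.6%/12 = 0.023.
After month 15: iterate B ← B·(1+r₀) − $62.90 for 15 months → $406.20.
Then at r₁ with $62.90/mo: n₂ = −ln(1 − r₁·B/P)/ln(1+r₁) ≈ 7.07 → 8 more payments.
Total paid = 22·$62.90 + $4.52 = $1,388.32; interest = $1,388.32 − $1,325.00 = $63.32.

$63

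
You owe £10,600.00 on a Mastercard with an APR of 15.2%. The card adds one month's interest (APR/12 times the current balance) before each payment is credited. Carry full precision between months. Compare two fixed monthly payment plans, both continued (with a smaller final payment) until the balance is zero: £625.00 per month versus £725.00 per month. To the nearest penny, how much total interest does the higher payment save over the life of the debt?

£212.02

Monthly rate r = 15.2%/12 = 1.26667% = 0.0126667.
At £625.00/mo: n = ⌈−ln(1 − rB₀/P)/ln(1+r)⌉ = 20 payments (last £134.51); total interest = total paid − £10,600.00 = £1,409.51.
At £725.00/mo: 17 payments (last £197.49); total interest £1,197.49.
Interest saved = £1,409.51 − £1,197.49 = £212.02.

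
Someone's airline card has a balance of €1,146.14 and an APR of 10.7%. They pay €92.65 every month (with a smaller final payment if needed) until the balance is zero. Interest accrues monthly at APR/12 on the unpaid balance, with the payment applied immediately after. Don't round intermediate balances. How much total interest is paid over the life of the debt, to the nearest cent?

€73.75

Monthly rate r = 10.7%/12 = 0.891667% = 0.00891667.
Payoff takes n = ⌈−ln(1 − rB₀/P)/ln(1+r)⌉ = ⌈13.166⌉ = 14 payments; the last is €15.44.
Total paid = 13·€92.65 + €15.44 = €1,219.89.
Total interest = total paid − principal = €1,219.89 − €1,146.14 = €73.75.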